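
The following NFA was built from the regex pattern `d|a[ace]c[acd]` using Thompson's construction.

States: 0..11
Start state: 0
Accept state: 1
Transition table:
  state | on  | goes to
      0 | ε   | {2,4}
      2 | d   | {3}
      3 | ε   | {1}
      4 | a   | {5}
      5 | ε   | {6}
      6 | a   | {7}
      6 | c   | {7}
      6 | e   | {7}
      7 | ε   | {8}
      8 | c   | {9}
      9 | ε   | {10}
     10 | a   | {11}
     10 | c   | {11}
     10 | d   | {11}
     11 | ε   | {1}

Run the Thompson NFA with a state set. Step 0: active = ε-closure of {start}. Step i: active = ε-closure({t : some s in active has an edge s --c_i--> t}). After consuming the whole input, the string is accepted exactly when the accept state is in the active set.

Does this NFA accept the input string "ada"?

initial (ε-close {0}): {0,2,4}
'a' @ 1: {5,6}
'd' @ 2: {}  — state set empty
rest 'a' ignored (set empty)
end set {} — state 1 not in

Answer: REJECT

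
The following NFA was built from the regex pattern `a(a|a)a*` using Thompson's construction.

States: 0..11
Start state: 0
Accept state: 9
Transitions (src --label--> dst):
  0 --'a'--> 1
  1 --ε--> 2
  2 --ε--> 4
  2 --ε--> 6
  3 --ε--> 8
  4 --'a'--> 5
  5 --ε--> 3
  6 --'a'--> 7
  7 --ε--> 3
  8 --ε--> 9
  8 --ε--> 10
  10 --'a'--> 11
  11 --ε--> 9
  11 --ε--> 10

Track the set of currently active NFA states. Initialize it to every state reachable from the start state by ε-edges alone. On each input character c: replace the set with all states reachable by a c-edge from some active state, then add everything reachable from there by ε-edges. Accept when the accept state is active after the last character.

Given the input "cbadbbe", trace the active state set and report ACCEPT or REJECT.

initial (ε-close {0}): {0}
'c' @ 1: {}  — state set empty
rest 'badbbe' ignored (set empty)
end set {} — state 9 not in

Answer: REJECT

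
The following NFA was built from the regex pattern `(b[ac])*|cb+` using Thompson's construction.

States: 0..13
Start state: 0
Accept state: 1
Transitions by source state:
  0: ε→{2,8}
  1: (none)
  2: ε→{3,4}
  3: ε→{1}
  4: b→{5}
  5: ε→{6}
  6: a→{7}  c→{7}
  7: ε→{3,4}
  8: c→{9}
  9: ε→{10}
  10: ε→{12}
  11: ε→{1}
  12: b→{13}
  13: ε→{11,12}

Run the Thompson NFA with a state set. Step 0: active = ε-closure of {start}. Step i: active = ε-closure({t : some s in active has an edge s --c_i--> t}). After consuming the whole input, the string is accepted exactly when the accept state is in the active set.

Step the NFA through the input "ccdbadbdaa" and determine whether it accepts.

initial (ε-close {0}): {0,1,2,3,4,8}
'c' @ 1: {9,10,12}
'c' @ 2: {}  — state set empty
rest 'dbadbdaa' ignored (set empty)
final: {}; accept 1 not in set

Answer: REJECT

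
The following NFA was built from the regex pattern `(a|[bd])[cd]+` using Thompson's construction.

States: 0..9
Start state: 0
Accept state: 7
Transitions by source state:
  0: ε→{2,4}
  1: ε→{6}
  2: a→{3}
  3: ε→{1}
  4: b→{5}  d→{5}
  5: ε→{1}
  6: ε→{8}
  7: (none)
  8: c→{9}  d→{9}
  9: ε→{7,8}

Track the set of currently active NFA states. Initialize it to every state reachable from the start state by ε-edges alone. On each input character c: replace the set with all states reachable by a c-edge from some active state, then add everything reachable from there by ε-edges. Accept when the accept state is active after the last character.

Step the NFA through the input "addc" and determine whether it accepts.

Answer: ACCEPT

Trace:
start: ε-closure({0}) = {0,2,4}
'a' @ 1: {1,3,6,8}
'd' @ 2: {7,8,9}  ✓accept
'd' @ 3: {7,8,9}  ✓accept
'c' @ 4: {7,8,9}  ✓accept
final: {7,8,9}; accept 7 in set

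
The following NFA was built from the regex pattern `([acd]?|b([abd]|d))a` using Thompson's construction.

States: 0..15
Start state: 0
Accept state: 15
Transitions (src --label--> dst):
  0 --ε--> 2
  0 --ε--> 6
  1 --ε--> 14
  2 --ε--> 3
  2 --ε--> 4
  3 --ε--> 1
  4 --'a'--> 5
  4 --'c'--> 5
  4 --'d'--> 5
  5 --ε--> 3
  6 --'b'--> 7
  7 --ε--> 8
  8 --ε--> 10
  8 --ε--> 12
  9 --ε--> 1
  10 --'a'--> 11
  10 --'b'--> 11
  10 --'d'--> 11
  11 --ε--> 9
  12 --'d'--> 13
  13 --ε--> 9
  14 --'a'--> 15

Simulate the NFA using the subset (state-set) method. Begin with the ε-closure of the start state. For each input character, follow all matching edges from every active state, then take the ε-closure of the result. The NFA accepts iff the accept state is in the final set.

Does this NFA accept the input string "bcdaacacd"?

Answer: REJECT

Derivation:
initial (ε-close {0}): {0,1,2,3,4,6,14}
'b' @ 1: {7,8,10,12}
'c' @ 2: {}  — no active states
rest 'daacacd' ignored (set empty)
end set {} — state 15 not in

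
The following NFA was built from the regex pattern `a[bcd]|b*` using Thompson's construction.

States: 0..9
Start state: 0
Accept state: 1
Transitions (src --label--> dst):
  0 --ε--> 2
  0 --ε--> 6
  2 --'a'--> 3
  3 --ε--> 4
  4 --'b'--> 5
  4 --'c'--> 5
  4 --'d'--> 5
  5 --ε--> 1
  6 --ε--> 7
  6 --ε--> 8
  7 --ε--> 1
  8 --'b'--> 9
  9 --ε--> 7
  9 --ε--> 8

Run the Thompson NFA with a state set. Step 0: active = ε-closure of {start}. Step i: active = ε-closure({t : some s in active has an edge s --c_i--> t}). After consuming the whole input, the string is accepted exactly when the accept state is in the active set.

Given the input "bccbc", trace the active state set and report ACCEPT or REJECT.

S₀ = ε-closure({0}) = {0,1,2,6,7,8}
'b' @ 1: {1,7,8,9}  [accepting]
'c' @ 2: {}  — state set empty
rest 'cbc' ignored (set empty)
end set {} — state 1 not in

Answer: REJECT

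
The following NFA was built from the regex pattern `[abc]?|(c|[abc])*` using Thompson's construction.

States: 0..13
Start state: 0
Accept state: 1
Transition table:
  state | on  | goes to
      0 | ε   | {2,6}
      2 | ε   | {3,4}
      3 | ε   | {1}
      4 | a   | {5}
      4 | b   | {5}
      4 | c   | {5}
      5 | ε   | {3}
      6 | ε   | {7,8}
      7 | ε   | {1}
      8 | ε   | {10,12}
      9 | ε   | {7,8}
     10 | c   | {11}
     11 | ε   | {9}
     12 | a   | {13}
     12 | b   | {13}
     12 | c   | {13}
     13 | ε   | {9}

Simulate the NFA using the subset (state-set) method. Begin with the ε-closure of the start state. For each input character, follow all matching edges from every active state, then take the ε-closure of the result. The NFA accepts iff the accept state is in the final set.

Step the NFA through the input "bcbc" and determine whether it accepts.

Answer: ACCEPT

Derivation:
initial (ε-close {0}): {0,1,2,3,4,6,7,8,10,12}
'b' @ 1: {1,3,5,7,8,9,10,12,13}  (accept∈set)
'c' @ 2: {1,7,8,9,10,11,12,13}  (accept∈set)
'b' @ 3: {1,7,8,9,10,12,13}  (accept∈set)
'c' @ 4: {1,7,8,9,10,11,12,13}  (accept∈set)
end set {1,7,8,9,10,11,12,13} — state 1 in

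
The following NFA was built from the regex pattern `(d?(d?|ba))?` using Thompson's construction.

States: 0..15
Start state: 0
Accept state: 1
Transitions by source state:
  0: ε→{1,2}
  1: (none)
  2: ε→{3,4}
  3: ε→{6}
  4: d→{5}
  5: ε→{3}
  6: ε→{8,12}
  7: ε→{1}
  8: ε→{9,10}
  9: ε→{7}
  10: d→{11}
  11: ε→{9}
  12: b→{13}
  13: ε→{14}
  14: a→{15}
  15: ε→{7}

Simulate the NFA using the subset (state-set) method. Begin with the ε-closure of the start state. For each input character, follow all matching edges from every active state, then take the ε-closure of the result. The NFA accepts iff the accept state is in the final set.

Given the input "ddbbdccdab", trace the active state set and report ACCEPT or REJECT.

Answer: REJECT

Steps:
initial (ε-close {0}): {0,1,2,3,4,6,7,8,9,10,12}
'd' @ 1: {1,3,5,6,7,8,9,10,11,12}  (accept∈set)
'd' @ 2: {1,7,9,11}  (accept∈set)
'b' @ 3: {}  — dead — no transitions
rest 'bdccdab' ignored (set empty)
final: {}; accept 1 not in set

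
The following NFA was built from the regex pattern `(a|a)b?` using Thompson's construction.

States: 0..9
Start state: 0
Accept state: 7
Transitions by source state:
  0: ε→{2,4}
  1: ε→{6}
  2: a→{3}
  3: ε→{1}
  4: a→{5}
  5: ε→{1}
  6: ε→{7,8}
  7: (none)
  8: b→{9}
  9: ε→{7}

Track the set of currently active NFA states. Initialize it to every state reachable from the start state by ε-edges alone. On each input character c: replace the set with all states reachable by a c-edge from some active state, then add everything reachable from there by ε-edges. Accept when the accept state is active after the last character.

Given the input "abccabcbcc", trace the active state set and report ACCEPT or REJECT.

Answer: REJECT

Trace:
initial (ε-close {0}): {0,2,4}
'a' @ 1: {1,3,5,6,7,8}  ✓accept
'b' @ 2: {7,9}  ✓accept
'c' @ 3: {}  — state set empty
rest 'cabcbcc' ignored (set empty)
after full input: {}  (accept=7 not in)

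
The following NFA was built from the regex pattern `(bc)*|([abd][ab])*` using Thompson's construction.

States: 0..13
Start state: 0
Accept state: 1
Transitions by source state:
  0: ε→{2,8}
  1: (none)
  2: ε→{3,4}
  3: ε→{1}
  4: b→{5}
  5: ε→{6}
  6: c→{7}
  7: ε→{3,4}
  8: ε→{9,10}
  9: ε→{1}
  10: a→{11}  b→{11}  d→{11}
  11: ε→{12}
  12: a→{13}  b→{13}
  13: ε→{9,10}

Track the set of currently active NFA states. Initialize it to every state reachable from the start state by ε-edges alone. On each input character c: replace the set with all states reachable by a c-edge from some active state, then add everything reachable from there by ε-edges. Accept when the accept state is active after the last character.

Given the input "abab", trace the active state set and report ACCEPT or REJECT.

start: ε-closure({0}) = {0,1,2,3,4,8,9,10}
'a' @ 1: {11,12}
'b' @ 2: {1,9,10,13}  [accepting]
'a' @ 3: {11,12}
'b' @ 4: {1,9,10,13}  [accepting]
end set {1,9,10,13} — state 1 in

Answer: ACCEPT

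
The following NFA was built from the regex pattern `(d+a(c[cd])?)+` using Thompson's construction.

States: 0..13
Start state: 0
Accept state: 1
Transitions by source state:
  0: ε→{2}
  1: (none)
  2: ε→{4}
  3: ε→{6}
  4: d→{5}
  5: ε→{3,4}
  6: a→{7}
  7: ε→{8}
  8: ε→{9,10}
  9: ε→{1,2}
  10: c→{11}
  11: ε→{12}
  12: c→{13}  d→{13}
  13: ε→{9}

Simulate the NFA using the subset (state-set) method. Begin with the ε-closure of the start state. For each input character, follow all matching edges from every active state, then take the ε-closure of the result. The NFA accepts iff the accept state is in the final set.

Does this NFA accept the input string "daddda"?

S₀ = ε-closure({0}) = {0,2,4}
'd' @ 1: {3,4,5,6}
'a' @ 2: {1,2,4,7,8,9,10}  [accepting]
'd' @ 3: {3,4,5,6}
'd' @ 4: {3,4,5,6}
'd' @ 5: {3,4,5,6}
'a' @ 6: {1,2,4,7,8,9,10}  [accepting]
final: {1,2,4,7,8,9,10}; accept 1 in set

Answer: ACCEPT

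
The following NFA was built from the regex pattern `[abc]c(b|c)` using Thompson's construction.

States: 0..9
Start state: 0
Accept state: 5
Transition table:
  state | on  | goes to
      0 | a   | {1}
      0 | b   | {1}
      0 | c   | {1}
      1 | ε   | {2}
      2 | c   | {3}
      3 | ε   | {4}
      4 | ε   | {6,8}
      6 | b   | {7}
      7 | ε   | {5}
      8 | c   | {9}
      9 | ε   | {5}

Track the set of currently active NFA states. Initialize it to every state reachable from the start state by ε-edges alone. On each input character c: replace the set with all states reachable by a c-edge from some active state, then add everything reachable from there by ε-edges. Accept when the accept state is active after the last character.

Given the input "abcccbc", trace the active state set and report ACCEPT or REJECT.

initial (ε-close {0}): {0}
'a' @ 1: {1,2}
'b' @ 2: {}  — state set empty
rest 'cccbc' ignored (set empty)
final: {}; accept 5 not in set

Answer: REJECT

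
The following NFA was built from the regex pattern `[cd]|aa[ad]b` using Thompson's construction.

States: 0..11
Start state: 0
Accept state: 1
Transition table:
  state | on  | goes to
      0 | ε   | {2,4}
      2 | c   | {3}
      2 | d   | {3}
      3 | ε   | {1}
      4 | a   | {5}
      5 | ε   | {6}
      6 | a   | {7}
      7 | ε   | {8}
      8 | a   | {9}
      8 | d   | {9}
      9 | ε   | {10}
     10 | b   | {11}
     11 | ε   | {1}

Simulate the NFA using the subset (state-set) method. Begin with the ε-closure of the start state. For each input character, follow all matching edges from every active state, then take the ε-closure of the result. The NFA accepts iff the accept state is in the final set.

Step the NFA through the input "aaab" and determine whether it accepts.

initial (ε-close {0}): {0,2,4}
'a' @ 1: {5,6}
'a' @ 2: {7,8}
'a' @ 3: {9,10}
'b' @ 4: {1,11}  [accepting]
end set {1,11} — state 1 in

Answer: ACCEPT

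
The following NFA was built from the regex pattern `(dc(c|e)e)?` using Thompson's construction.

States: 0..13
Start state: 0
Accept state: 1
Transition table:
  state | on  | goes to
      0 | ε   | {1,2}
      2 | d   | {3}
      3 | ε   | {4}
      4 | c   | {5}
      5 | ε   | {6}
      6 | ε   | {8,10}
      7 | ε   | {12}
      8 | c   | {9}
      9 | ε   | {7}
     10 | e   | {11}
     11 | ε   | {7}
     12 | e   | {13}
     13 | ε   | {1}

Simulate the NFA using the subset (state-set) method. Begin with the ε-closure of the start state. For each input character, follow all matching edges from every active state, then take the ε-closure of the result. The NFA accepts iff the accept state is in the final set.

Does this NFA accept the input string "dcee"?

Answer: ACCEPT

Derivation:
S₀ = ε-closure({0}) = {0,1,2}
'd' @ 1: {3,4}
'c' @ 2: {5,6,8,10}
'e' @ 3: {7,11,12}
'e' @ 4: {1,13}  [accepting]
final: {1,13}; accept 1 in set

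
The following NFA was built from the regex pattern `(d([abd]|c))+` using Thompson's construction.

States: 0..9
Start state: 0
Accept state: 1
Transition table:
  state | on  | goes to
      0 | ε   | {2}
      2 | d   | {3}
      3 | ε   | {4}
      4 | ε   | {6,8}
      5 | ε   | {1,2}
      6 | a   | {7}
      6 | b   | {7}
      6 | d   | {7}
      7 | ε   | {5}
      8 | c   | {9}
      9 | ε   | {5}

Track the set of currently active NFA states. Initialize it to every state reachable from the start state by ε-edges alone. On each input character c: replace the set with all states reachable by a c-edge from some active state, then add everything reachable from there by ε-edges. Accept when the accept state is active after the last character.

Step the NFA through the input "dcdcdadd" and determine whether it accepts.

S₀ = ε-closure({0}) = {0,2}
'd' @ 1: {3,4,6,8}
'c' @ 2: {1,2,5,9}  (accept∈set)
'd' @ 3: {3,4,6,8}
'c' @ 4: {1,2,5,9}  (accept∈set)
'd' @ 5: {3,4,6,8}
'a' @ 6: {1,2,5,7}  (accept∈set)
'd' @ 7: {3,4,6,8}
'd' @ 8: {1,2,5,7}  (accept∈set)
end set {1,2,5,7} — state 1 in

Answer: ACCEPT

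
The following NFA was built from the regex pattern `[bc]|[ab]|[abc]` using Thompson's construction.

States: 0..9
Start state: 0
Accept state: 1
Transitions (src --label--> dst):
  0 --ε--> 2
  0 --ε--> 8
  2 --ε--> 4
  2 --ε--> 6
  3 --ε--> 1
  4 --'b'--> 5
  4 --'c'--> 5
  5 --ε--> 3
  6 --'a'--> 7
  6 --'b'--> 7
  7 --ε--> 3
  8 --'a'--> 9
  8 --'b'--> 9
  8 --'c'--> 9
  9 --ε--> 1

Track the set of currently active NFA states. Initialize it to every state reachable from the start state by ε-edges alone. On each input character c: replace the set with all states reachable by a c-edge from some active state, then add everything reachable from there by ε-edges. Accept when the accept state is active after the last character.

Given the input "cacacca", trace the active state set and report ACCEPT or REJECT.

Answer: REJECT

Trace:
start: ε-closure({0}) = {0,2,4,6,8}
'c' @ 1: {1,3,5,9}  (accept∈set)
'a' @ 2: {}  — state set empty
rest 'cacca' ignored (set empty)
after full input: {}  (accept=1 not in)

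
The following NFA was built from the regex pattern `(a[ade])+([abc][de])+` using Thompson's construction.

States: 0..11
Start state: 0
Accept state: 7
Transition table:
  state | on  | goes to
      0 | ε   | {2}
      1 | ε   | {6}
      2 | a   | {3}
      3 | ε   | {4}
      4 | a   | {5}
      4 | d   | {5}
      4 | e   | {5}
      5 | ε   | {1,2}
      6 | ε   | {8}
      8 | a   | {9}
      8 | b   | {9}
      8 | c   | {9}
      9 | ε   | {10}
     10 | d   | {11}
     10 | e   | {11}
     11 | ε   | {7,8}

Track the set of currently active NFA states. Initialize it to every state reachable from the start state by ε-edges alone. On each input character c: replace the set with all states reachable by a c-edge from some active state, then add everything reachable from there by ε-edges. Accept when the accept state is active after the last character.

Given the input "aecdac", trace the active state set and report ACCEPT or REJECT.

initial (ε-close {0}): {0,2}
'a' @ 1: {3,4}
'e' @ 2: {1,2,5,6,8}
'c' @ 3: {9,10}
'd' @ 4: {7,8,11}  (accept∈set)
'a' @ 5: {9,10}
'c' @ 6: {}  — dead — no transitions
final: {}; accept 7 not in set

Answer: REJECT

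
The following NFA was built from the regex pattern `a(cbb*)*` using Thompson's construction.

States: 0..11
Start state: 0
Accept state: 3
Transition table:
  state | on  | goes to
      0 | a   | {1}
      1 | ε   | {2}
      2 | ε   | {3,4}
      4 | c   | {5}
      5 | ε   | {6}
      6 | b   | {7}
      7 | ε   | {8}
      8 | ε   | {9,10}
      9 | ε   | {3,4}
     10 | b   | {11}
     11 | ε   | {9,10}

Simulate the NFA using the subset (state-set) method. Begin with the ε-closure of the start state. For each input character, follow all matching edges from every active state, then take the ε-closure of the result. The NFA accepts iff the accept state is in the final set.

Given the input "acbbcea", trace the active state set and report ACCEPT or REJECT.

Answer: REJECT

Steps:
S₀ = ε-closure({0}) = {0}
'a' @ 1: {1,2,3,4}  ✓accept
'c' @ 2: {5,6}
'b' @ 3: {3,4,7,8,9,10}  ✓accept
'b' @ 4: {3,4,9,10,11}  ✓accept
'c' @ 5: {5,6}
'e' @ 6: {}  — dead — no transitions
rest 'a' ignored (set empty)
final: {}; accept 3 not in set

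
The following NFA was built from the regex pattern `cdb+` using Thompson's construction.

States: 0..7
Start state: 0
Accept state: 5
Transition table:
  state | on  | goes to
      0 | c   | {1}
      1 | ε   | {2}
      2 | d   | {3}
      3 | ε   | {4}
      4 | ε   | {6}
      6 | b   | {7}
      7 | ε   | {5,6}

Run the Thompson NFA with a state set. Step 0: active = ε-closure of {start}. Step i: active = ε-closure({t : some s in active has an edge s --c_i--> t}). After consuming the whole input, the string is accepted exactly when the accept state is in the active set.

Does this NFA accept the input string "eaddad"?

initial (ε-close {0}): {0}
'e' @ 1: {}  — dead — no transitions
rest 'addad' ignored (set empty)
final: {}; accept 5 not in set

Answer: REJECT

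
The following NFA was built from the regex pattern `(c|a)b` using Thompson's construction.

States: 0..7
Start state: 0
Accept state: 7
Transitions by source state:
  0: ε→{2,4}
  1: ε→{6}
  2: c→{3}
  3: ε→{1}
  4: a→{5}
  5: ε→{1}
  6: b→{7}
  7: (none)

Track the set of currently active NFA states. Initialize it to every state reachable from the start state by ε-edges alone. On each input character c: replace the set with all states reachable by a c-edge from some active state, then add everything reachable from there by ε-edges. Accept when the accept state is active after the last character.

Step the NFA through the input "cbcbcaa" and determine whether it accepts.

initial (ε-close {0}): {0,2,4}
'c' @ 1: {1,3,6}
'b' @ 2: {7}  ✓accept
'c' @ 3: {}  — no active states
rest 'bcaa' ignored (set empty)
final: {}; accept 7 not in set

Answer: REJECT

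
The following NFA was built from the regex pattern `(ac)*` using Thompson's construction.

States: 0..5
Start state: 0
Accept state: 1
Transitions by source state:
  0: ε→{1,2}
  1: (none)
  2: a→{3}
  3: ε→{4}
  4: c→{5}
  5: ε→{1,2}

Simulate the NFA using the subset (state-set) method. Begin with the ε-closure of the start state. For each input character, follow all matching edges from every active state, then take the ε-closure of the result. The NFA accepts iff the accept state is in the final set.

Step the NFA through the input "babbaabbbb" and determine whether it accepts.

initial (ε-close {0}): {0,1,2}
'b' @ 1: {}  — no active states
rest 'abbaabbbb' ignored (set empty)
end set {} — state 1 not in

Answer: REJECT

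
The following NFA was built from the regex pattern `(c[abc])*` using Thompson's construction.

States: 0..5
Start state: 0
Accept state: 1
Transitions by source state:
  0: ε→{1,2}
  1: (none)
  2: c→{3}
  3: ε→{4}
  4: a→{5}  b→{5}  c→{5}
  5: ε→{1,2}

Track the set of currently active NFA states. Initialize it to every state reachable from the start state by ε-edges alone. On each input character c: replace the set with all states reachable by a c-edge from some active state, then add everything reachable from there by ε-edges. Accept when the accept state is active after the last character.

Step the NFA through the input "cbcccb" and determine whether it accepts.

Answer: ACCEPT

Derivation:
S₀ = ε-closure({0}) = {0,1,2}
'c' @ 1: {3,4}
'b' @ 2: {1,2,5}  [accepting]
'c' @ 3: {3,4}
'c' @ 4: {1,2,5}  [accepting]
'c' @ 5: {3,4}
'b' @ 6: {1,2,5}  [accepting]
final: {1,2,5}; accept 1 in set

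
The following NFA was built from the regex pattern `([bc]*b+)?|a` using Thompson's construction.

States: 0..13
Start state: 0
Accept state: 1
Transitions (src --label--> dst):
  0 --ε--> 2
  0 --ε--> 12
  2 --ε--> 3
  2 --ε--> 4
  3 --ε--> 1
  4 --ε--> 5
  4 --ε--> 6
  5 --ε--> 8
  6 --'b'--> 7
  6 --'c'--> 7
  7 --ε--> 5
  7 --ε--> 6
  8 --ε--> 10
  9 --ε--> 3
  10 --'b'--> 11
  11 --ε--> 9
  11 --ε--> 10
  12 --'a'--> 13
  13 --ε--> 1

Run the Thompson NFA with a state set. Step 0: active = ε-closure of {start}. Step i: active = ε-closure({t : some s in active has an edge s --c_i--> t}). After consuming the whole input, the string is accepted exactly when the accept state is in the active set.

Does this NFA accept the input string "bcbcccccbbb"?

S₀ = ε-closure({0}) = {0,1,2,3,4,5,6,8,10,12}
'b' @ 1: {1,3,5,6,7,8,9,10,11}  [accepting]
'c' @ 2: {5,6,7,8,10}
'b' @ 3: {1,3,5,6,7,8,9,10,11}  [accepting]
'c' @ 4: {5,6,7,8,10}
'c' @ 5: {5,6,7,8,10}
'c' @ 6: {5,6,7,8,10}
'c' @ 7: {5,6,7,8,10}
'c' @ 8: {5,6,7,8,10}
'b' @ 9: {1,3,5,6,7,8,9,10,11}  [accepting]
'b' @ 10: {1,3,5,6,7,8,9,10,11}  [accepting]
'b' @ 11: {1,3,5,6,7,8,9,10,11}  [accepting]
final: {1,3,5,6,7,8,9,10,11}; accept 1 in set

Answer: ACCEPT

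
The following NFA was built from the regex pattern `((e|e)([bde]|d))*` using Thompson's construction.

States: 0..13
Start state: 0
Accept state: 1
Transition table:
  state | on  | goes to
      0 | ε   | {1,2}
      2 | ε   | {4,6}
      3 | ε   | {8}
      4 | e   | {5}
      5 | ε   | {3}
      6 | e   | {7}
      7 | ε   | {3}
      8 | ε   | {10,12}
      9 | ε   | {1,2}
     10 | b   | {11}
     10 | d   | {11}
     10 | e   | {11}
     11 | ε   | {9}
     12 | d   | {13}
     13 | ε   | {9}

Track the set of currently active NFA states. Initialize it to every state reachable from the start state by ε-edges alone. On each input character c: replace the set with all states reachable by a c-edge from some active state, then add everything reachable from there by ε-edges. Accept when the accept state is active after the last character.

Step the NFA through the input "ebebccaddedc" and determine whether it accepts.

Answer: REJECT

Trace:
initial (ε-close {0}): {0,1,2,4,6}
'e' @ 1: {3,5,7,8,10,12}
'b' @ 2: {1,2,4,6,9,11}  (accept∈set)
'e' @ 3: {3,5,7,8,10,12}
'b' @ 4: {1,2,4,6,9,11}  (accept∈set)
'c' @ 5: {}  — dead — no transitions
rest 'caddedc' ignored (set empty)
end set {} — state 1 not in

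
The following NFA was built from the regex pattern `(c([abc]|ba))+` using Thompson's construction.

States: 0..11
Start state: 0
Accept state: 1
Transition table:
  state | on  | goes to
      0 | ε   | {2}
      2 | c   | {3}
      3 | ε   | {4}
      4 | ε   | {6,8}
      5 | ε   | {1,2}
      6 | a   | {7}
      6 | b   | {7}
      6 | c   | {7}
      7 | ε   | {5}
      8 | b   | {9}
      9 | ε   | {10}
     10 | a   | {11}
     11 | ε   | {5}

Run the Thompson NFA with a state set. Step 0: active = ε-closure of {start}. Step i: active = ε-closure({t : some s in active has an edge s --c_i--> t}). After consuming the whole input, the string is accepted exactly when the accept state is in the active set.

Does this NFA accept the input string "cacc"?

Answer: ACCEPT

Steps:
start: ε-closure({0}) = {0,2}
'c' @ 1: {3,4,6,8}
'a' @ 2: {1,2,5,7}  ✓accept
'c' @ 3: {3,4,6,8}
'c' @ 4: {1,2,5,7}  ✓accept
end set {1,2,5,7} — state 1 in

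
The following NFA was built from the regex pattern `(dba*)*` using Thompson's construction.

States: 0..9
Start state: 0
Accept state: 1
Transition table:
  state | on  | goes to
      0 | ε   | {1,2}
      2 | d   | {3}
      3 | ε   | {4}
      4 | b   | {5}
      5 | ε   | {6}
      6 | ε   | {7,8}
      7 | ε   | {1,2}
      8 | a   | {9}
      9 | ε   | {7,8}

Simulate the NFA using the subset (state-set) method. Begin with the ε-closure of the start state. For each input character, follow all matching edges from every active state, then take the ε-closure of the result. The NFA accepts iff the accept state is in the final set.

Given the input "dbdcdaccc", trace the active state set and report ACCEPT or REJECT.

initial (ε-close {0}): {0,1,2}
'd' @ 1: {3,4}
'b' @ 2: {1,2,5,6,7,8}  [accepting]
'd' @ 3: {3,4}
'c' @ 4: {}  — no active states
rest 'daccc' ignored (set empty)
after full input: {}  (accept=1 not in)

Answer: REJECT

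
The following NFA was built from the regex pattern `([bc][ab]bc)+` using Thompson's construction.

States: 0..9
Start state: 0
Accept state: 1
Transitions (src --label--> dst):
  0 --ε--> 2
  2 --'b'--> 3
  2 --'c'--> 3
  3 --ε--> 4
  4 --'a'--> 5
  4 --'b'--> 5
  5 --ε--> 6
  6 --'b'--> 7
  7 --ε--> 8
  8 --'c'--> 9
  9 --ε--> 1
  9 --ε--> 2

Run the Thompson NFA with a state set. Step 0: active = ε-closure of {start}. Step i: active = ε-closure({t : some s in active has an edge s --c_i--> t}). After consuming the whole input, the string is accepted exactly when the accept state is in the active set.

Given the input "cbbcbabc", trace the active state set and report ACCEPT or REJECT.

start: ε-closure({0}) = {0,2}
'c' @ 1: {3,4}
'b' @ 2: {5,6}
'b' @ 3: {7,8}
'c' @ 4: {1,2,9}  ✓accept
'b' @ 5: {3,4}
'a' @ 6: {5,6}
'b' @ 7: {7,8}
'c' @ 8: {1,2,9}  ✓accept
final: {1,2,9}; accept 1 in set

Answer: ACCEPT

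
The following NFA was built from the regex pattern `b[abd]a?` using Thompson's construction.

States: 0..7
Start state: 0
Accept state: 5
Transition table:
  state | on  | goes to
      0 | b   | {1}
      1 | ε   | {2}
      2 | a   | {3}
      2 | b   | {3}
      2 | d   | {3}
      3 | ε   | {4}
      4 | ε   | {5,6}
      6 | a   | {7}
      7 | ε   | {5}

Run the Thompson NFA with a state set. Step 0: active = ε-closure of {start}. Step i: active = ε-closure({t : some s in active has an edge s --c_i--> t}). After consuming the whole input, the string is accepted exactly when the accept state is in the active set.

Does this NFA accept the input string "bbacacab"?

Answer: REJECT

Derivation:
start: ε-closure({0}) = {0}
'b' @ 1: {1,2}
'b' @ 2: {3,4,5,6}  ✓accept
'a' @ 3: {5,7}  ✓accept
'c' @ 4: {}  — dead — no transitions
rest 'acab' ignored (set empty)
final: {}; accept 5 not in set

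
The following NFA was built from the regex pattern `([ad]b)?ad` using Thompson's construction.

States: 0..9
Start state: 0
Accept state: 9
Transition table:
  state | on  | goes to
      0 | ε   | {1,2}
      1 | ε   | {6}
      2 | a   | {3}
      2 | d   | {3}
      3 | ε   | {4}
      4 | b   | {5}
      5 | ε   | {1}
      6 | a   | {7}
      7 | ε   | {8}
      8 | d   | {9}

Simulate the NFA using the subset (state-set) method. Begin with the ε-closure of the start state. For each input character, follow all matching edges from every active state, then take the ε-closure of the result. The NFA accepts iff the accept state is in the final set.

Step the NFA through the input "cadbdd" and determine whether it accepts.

initial (ε-close {0}): {0,1,2,6}
'c' @ 1: {}  — no active states
rest 'adbdd' ignored (set empty)
end set {} — state 9 not in

Answer: REJECT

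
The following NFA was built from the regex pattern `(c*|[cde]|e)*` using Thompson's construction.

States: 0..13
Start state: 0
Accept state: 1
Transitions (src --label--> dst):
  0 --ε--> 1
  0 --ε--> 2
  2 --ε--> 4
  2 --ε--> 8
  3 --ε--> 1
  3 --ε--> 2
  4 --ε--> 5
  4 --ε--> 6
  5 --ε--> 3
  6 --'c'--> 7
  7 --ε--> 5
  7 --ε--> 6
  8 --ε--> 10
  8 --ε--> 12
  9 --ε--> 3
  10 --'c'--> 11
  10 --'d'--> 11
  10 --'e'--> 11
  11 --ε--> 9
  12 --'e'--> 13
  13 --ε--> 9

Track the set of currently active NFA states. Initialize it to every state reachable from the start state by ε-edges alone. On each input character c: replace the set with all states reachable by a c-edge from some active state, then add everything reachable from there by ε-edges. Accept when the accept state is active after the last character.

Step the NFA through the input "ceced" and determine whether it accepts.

S₀ = ε-closure({0}) = {0,1,2,3,4,5,6,8,10,12}
'c' @ 1: {1,2,3,4,5,6,7,8,9,10,11,12}  [accepting]
'e' @ 2: {1,2,3,4,5,6,8,9,10,11,12,13}  [accepting]
'c' @ 3: {1,2,3,4,5,6,7,8,9,10,11,12}  [accepting]
'e' @ 4: {1,2,3,4,5,6,8,9,10,11,12,13}  [accepting]
'd' @ 5: {1,2,3,4,5,6,8,9,10,11,12}  [accepting]
end set {1,2,3,4,5,6,8,9,10,11,12} — state 1 in

Answer: ACCEPT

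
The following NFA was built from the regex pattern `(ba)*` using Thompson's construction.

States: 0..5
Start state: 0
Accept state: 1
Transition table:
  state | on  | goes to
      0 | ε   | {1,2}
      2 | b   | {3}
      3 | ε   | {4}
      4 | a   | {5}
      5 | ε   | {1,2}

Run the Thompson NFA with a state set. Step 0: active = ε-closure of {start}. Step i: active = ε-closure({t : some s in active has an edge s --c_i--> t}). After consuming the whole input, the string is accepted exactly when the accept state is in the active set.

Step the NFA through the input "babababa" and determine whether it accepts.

Answer: ACCEPT

Trace:
start: ε-closure({0}) = {0,1,2}
'b' @ 1: {3,4}
'a' @ 2: {1,2,5}  [accepting]
'b' @ 3: {3,4}
'a' @ 4: {1,2,5}  [accepting]
'b' @ 5: {3,4}
'a' @ 6: {1,2,5}  [accepting]
'b' @ 7: {3,4}
'a' @ 8: {1,2,5}  [accepting]
after full input: {1,2,5}  (accept=1 in)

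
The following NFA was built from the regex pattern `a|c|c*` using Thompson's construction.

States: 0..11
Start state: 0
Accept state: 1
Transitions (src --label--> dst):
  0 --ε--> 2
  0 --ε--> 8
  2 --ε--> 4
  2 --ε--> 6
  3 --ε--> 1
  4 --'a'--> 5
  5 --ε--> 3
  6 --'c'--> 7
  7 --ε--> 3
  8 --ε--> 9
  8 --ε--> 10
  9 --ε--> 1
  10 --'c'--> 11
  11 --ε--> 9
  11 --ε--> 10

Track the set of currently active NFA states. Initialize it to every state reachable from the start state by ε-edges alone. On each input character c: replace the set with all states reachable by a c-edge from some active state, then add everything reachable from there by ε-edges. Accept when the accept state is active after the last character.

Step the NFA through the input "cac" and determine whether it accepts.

Answer: REJECT

Trace:
S₀ = ε-closure({0}) = {0,1,2,4,6,8,9,10}
'c' @ 1: {1,3,7,9,10,11}  (accept∈set)
'a' @ 2: {}  — no active states
rest 'c' ignored (set empty)
end set {} — state 1 not in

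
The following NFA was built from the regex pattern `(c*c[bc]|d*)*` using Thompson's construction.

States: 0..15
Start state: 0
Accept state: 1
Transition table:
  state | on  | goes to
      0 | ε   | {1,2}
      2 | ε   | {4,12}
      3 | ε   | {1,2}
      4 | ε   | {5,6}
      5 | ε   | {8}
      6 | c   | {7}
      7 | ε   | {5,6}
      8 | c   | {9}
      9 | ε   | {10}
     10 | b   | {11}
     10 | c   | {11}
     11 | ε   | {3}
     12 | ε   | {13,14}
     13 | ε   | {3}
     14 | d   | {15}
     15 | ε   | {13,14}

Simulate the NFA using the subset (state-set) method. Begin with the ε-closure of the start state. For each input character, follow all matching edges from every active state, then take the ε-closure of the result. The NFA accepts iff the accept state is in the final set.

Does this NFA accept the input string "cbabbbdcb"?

start: ε-closure({0}) = {0,1,2,3,4,5,6,8,12,13,14}
'c' @ 1: {5,6,7,8,9,10}
'b' @ 2: {1,2,3,4,5,6,8,11,12,13,14}  [accepting]
'a' @ 3: {}  — no active states
rest 'bbbdcb' ignored (set empty)
after full input: {}  (accept=1 not in)

Answer: REJECT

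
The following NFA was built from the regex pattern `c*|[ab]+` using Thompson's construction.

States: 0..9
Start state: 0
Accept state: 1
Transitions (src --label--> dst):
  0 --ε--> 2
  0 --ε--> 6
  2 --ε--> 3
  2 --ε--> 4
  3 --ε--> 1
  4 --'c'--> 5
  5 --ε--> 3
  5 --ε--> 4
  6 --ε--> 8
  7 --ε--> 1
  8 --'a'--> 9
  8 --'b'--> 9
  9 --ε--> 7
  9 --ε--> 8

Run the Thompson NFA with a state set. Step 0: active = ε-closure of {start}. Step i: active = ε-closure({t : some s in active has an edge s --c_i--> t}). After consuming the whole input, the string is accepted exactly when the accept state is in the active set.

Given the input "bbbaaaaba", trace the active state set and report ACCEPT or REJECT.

Answer: ACCEPT

Derivation:
initial (ε-close {0}): {0,1,2,3,4,6,8}
'b' @ 1: {1,7,8,9}  (accept∈set)
'b' @ 2: {1,7,8,9}  (accept∈set)
'b' @ 3: {1,7,8,9}  (accept∈set)
'a' @ 4: {1,7,8,9}  (accept∈set)
'a' @ 5: {1,7,8,9}  (accept∈set)
'a' @ 6: {1,7,8,9}  (accept∈set)
'a' @ 7: {1,7,8,9}  (accept∈set)
'b' @ 8: {1,7,8,9}  (accept∈set)
'a' @ 9: {1,7,8,9}  (accept∈set)
end set {1,7,8,9} — state 1 in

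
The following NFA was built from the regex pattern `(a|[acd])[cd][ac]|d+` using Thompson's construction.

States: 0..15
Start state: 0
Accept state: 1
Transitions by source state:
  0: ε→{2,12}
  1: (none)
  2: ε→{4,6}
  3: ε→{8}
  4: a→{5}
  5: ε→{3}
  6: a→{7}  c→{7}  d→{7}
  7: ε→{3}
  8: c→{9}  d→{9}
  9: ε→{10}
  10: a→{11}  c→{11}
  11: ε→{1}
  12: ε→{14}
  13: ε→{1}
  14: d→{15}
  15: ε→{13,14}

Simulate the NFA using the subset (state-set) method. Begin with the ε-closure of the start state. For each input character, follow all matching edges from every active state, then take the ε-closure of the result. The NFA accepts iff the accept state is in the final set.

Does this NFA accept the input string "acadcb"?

Answer: REJECT

Derivation:
S₀ = ε-closure({0}) = {0,2,4,6,12,14}
'a' @ 1: {3,5,7,8}
'c' @ 2: {9,10}
'a' @ 3: {1,11}  ✓accept
'd' @ 4: {}  — dead — no transitions
rest 'cb' ignored (set empty)
final: {}; accept 1 not in set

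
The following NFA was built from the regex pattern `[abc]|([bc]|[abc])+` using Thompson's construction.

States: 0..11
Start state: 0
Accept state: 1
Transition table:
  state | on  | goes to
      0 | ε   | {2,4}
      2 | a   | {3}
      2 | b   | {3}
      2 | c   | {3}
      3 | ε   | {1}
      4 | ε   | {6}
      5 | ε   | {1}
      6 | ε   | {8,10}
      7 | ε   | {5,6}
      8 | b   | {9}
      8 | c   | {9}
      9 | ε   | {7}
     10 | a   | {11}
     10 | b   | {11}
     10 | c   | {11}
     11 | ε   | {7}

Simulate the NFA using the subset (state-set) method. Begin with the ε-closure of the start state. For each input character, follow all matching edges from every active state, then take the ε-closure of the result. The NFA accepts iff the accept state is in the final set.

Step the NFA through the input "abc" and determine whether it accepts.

Answer: ACCEPT

Trace:
initial (ε-close {0}): {0,2,4,6,8,10}
'a' @ 1: {1,3,5,6,7,8,10,11}  [accepting]
'b' @ 2: {1,5,6,7,8,9,10,11}  [accepting]
'c' @ 3: {1,5,6,7,8,9,10,11}  [accepting]
final: {1,5,6,7,8,9,10,11}; accept 1 in set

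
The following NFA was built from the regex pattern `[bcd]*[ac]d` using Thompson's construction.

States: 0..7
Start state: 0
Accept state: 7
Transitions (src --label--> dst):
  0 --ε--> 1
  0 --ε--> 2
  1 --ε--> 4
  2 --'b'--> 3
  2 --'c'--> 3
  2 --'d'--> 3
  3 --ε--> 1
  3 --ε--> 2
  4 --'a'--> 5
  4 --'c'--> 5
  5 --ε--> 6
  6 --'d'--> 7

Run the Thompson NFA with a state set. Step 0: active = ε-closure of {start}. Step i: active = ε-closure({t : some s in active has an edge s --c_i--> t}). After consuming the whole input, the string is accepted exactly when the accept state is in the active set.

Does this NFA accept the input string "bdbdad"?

S₀ = ε-closure({0}) = {0,1,2,4}
'b' @ 1: {1,2,3,4}
'd' @ 2: {1,2,3,4}
'b' @ 3: {1,2,3,4}
'd' @ 4: {1,2,3,4}
'a' @ 5: {5,6}
'd' @ 6: {7}  [accepting]
final: {7}; accept 7 in set

Answer: ACCEPT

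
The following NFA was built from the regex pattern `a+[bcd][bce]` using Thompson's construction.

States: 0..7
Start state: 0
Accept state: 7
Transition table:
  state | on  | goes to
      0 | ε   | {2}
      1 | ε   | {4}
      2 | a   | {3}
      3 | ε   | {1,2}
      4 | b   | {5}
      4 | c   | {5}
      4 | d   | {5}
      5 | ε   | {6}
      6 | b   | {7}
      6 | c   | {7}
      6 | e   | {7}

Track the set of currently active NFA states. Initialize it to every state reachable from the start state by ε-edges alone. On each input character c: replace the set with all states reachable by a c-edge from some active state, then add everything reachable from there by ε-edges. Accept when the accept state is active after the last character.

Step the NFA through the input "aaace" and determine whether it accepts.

S₀ = ε-closure({0}) = {0,2}
'a' @ 1: {1,2,3,4}
'a' @ 2: {1,2,3,4}
'a' @ 3: {1,2,3,4}
'c' @ 4: {5,6}
'e' @ 5: {7}  (accept∈set)
final: {7}; accept 7 in set

Answer: ACCEPT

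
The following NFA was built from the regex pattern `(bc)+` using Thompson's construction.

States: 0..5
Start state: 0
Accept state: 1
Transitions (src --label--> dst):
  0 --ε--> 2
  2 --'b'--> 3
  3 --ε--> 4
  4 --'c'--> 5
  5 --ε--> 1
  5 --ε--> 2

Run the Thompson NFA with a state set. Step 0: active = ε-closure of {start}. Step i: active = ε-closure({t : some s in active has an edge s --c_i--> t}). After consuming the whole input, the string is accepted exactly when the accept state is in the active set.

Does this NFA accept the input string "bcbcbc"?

S₀ = ε-closure({0}) = {0,2}
'b' @ 1: {3,4}
'c' @ 2: {1,2,5}  (accept∈set)
'b' @ 3: {3,4}
'c' @ 4: {1,2,5}  (accept∈set)
'b' @ 5: {3,4}
'c' @ 6: {1,2,5}  (accept∈set)
final: {1,2,5}; accept 1 in set

Answer: ACCEPT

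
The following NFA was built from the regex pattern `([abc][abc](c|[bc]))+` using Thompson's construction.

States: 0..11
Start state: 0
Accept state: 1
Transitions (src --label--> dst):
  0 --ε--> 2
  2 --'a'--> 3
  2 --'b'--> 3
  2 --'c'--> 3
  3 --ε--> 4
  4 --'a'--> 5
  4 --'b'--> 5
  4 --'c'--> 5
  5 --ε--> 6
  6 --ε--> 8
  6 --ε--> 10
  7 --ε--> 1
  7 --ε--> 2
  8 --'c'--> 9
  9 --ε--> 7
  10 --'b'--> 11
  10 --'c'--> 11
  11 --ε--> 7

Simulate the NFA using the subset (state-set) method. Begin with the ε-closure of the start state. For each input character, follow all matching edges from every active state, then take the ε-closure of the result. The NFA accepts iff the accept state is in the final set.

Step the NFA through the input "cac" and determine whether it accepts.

Answer: ACCEPT

Steps:
start: ε-closure({0}) = {0,2}
'c' @ 1: {3,4}
'a' @ 2: {5,6,8,10}
'c' @ 3: {1,2,7,9,11}  (accept∈set)
final: {1,2,7,9,11}; accept 1 in set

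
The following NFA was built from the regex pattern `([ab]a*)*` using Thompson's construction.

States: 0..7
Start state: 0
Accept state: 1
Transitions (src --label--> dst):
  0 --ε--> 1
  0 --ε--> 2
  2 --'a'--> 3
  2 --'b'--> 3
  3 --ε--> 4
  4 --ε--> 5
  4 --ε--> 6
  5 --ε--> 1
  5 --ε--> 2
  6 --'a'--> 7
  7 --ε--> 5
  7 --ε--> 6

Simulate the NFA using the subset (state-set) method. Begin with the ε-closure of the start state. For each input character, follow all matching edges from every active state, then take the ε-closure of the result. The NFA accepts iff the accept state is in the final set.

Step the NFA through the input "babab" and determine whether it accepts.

S₀ = ε-closure({0}) = {0,1,2}
'b' @ 1: {1,2,3,4,5,6}  ✓accept
'a' @ 2: {1,2,3,4,5,6,7}  ✓accept
'b' @ 3: {1,2,3,4,5,6}  ✓accept
'a' @ 4: {1,2,3,4,5,6,7}  ✓accept
'b' @ 5: {1,2,3,4,5,6}  ✓accept
after full input: {1,2,3,4,5,6}  (accept=1 in)

Answer: ACCEPT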